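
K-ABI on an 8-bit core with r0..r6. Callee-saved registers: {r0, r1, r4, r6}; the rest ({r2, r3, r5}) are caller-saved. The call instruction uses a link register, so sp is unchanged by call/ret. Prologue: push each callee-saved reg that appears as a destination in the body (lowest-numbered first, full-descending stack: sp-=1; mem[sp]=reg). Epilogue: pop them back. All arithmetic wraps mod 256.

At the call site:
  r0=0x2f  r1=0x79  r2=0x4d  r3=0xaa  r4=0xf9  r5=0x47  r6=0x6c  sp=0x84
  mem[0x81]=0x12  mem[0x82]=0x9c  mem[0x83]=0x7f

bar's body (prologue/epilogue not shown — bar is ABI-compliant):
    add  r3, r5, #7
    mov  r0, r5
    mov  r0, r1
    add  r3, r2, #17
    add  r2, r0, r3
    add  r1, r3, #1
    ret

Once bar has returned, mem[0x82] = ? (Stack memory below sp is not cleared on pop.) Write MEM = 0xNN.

MEM = 0x79

prologue: push r0 → mem[0x83]=0x2f, sp=0x83
prologue: push r1 → mem[0x82]=0x79, sp=0x82
body[0] add  r3, r5, #7 → r3=0x4e
body[1] mov  r0, r5 → r0=0x47
body[2] mov  r0, r1 → r0=0x79
body[3] add  r3, r2, #17 → r3=0x5e
body[4] add  r2, r0, r3 → r2=0xd7
body[5] add  r1, r3, #1 → r1=0x5f
epilogue: pop r1=0x79, sp=0x83
epilogue: pop r0=0x2f, sp=0x84
prologue pushed ['r0', 'r1'] at ['0x83', '0x82']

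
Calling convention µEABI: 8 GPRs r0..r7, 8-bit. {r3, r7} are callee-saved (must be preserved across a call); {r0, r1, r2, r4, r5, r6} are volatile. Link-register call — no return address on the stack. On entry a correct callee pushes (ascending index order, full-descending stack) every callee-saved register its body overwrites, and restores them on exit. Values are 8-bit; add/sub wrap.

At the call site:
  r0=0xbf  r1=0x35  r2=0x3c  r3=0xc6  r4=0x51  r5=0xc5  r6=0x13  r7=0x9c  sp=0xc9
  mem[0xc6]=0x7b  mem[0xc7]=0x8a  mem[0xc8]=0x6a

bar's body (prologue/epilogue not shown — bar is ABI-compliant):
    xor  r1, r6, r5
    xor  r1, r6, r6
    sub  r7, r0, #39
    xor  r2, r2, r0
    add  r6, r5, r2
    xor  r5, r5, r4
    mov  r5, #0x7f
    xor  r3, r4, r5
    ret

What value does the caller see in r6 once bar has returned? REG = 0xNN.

prologue: push r3 → mem[0xc8]=0xc6, sp=0xc8
prologue: push r7 → mem[0xc7]=0x9c, sp=0xc7
body[0] xor  r1, r6, r5 → r1=0xd6
body[1] xor  r1, r6, r6 → r1=0x00
body[2] sub  r7, r0, #39 → r7=0x98
body[3] xor  r2, r2, r0 → r2=0x83
body[4] add  r6, r5, r2 → r6=0x48
body[5] xor  r5, r5, r4 → r5=0x94
body[6] mov  r5, #0x7f → r5=0x7f
body[7] xor  r3, r4, r5 → r3=0x2e
epilogue: pop r7=0x9c, sp=0xc8
epilogue: pop r3=0xc6, sp=0xc9
r6 is caller-saved → body value

REG = 0x48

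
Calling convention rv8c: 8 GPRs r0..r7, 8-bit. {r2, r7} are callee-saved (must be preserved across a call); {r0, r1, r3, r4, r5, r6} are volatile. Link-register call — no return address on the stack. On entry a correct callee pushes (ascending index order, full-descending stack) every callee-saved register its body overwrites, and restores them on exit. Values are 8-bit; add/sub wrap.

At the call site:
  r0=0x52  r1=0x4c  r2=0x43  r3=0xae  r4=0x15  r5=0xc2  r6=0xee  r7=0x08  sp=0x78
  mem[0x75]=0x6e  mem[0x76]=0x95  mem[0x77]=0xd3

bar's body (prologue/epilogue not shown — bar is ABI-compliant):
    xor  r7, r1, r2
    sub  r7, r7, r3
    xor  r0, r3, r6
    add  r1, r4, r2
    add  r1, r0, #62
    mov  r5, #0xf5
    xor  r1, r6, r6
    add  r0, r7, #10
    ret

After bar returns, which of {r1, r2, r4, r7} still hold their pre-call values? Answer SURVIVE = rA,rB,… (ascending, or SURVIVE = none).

SURVIVE = r2,r4,r7

prologue: push r7 → mem[0x77]=0x08, sp=0x77
body[0] xor  r7, r1, r2 → r7=0x0f
body[1] sub  r7, r7, r3 → r7=0x61
body[2] xor  r0, r3, r6 → r0=0x40
body[3] add  r1, r4, r2 → r1=0x58
body[4] add  r1, r0, #62 → r1=0x7e
body[5] mov  r5, #0xf5 → r5=0xf5
body[6] xor  r1, r6, r6 → r1=0x00
body[7] add  r0, r7, #10 → r0=0x6b
epilogue: pop r7=0x08, sp=0x78
r1: caller-saved, written=True
r2: callee-saved, written=False
r4: caller-saved, written=False
r7: callee-saved, written=True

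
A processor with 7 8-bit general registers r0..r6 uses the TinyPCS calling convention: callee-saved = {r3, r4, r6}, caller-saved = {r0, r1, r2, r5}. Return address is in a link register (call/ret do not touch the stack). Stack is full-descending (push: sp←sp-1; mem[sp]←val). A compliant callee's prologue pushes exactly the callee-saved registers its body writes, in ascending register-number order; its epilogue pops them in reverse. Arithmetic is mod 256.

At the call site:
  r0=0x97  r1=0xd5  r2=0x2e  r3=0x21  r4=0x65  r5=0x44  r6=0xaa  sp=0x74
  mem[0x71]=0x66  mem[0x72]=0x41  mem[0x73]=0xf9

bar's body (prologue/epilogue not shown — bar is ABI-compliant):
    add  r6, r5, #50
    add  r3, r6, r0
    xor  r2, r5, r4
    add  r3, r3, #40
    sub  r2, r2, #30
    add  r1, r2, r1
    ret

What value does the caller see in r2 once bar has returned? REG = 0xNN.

prologue: push r3 → mem[0x73]=0x21, sp=0x73
prologue: push r6 → mem[0x72]=0xaa, sp=0x72
body[0] add  r6, r5, #50 → r6=0x76
body[1] add  r3, r6, r0 → r3=0x0d
body[2] xor  r2, r5, r4 → r2=0x21
body[3] add  r3, r3, #40 → r3=0x35
body[4] sub  r2, r2, #30 → r2=0x03
body[5] add  r1, r2, r1 → r1=0xd8
epilogue: pop r6=0xaa, sp=0x73
epilogue: pop r3=0x21, sp=0x74
r2 is caller-saved → body value

REG = 0x03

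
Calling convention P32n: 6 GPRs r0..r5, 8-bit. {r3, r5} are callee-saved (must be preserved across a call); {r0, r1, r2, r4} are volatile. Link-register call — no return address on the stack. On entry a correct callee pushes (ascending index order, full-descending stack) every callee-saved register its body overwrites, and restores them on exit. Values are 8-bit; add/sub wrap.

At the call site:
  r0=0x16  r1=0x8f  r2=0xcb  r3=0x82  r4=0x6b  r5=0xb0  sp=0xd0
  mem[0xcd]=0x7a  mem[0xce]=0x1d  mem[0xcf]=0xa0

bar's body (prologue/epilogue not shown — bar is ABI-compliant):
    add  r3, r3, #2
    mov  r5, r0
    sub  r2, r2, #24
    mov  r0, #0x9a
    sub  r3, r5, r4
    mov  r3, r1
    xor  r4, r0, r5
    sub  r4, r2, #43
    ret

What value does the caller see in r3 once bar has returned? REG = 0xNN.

prologue: push r3 -> mem[0xcf]=0x82, sp=0xcf
prologue: push r5 -> mem[0xce]=0xb0, sp=0xce
body[0] add  r3, r3, #2 -> r3=0x84
body[1] mov  r5, r0 -> r5=0x16
body[2] sub  r2, r2, #24 -> r2=0xb3
body[3] mov  r0, #0x9a -> r0=0x9a
body[4] sub  r3, r5, r4 -> r3=0xab
body[5] mov  r3, r1 -> r3=0x8f
body[6] xor  r4, r0, r5 -> r4=0x8c
body[7] sub  r4, r2, #43 -> r4=0x88
epilogue: pop r5=0xb0, sp=0xcf
epilogue: pop r3=0x82, sp=0xd0
r3 is callee-saved -> restored

REG = 0x82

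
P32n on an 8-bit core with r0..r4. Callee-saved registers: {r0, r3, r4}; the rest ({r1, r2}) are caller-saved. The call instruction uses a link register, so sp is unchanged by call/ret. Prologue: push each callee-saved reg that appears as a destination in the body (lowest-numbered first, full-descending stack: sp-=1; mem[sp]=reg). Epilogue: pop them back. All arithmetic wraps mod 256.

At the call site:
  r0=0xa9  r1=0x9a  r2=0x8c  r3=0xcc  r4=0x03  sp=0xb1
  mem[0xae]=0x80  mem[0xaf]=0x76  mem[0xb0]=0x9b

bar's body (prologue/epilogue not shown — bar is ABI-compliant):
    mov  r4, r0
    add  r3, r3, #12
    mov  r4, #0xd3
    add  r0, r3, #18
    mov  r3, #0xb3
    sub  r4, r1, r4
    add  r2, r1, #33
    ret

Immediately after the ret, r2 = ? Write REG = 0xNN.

prologue: push r0 -> mem[0xb0]=0xa9, sp=0xb0
prologue: push r3 -> mem[0xaf]=0xcc, sp=0xaf
prologue: push r4 -> mem[0xae]=0x03, sp=0xae
body[0] mov  r4, r0 -> r4=0xa9
body[1] add  r3, r3, #12 -> r3=0xd8
body[2] mov  r4, #0xd3 -> r4=0xd3
body[3] add  r0, r3, #18 -> r0=0xea
body[4] mov  r3, #0xb3 -> r3=0xb3
body[5] sub  r4, r1, r4 -> r4=0xc7
body[6] add  r2, r1, #33 -> r2=0xbb
epilogue: pop r4=0x03, sp=0xaf
epilogue: pop r3=0xcc, sp=0xb0
epilogue: pop r0=0xa9, sp=0xb1
r2 is caller-saved -> body value

REG = 0xbb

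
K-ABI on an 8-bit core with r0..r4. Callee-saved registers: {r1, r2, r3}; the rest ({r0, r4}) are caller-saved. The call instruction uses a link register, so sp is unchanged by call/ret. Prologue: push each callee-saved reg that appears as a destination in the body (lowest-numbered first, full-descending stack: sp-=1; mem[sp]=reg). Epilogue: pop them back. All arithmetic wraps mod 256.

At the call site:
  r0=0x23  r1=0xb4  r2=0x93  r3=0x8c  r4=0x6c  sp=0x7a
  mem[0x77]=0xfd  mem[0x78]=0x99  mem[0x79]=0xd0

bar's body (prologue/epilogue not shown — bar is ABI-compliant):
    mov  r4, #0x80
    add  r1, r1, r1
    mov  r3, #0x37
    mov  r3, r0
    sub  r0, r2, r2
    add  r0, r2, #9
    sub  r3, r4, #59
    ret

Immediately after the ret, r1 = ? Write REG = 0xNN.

prologue: push r1 → mem[0x79]=0xb4, sp=0x79
prologue: push r3 → mem[0x78]=0x8c, sp=0x78
body[0] mov  r4, #0x80 → r4=0x80
body[1] add  r1, r1, r1 → r1=0x68
body[2] mov  r3, #0x37 → r3=0x37
body[3] mov  r3, r0 → r3=0x23
body[4] sub  r0, r2, r2 → r0=0x00
body[5] add  r0, r2, #9 → r0=0x9c
body[6] sub  r3, r4, #59 → r3=0x45
epilogue: pop r3=0x8c, sp=0x79
epilogue: pop r1=0xb4, sp=0x7a
r1 is callee-saved → restored

REG = 0xb4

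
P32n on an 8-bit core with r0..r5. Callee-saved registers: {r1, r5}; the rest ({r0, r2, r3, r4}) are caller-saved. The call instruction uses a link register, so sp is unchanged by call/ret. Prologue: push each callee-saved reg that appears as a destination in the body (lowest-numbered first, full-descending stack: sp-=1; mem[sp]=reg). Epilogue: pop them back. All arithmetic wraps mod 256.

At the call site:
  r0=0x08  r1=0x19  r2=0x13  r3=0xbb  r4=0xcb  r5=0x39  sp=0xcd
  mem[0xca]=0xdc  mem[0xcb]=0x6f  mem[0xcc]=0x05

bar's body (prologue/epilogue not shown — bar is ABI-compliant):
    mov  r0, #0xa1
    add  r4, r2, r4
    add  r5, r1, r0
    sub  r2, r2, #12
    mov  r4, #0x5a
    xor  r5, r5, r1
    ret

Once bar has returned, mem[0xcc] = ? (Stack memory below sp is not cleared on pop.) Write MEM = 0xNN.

MEM = 0x39

prologue: push r5 -> mem[0xcc]=0x39, sp=0xcc
body[0] mov  r0, #0xa1 -> r0=0xa1
body[1] add  r4, r2, r4 -> r4=0xde
body[2] add  r5, r1, r0 -> r5=0xba
body[3] sub  r2, r2, #12 -> r2=0x07
body[4] mov  r4, #0x5a -> r4=0x5a
body[5] xor  r5, r5, r1 -> r5=0xa3
epilogue: pop r5=0x39, sp=0xcd
prologue pushed ['r5'] at ['0xcc']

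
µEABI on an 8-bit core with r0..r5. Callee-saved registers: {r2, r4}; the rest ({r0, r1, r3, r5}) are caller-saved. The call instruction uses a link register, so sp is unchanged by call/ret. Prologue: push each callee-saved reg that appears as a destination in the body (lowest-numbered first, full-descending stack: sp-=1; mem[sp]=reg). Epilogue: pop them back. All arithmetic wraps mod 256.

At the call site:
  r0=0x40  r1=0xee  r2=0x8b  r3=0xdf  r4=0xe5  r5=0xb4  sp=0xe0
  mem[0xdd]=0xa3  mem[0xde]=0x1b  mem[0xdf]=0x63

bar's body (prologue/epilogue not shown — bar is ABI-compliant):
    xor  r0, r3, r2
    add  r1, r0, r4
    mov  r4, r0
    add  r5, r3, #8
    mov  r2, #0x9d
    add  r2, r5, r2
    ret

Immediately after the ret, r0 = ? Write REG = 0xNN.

prologue: push r2 -> mem[0xdf]=0x8b, sp=0xdf
prologue: push r4 -> mem[0xde]=0xe5, sp=0xde
body[0] xor  r0, r3, r2 -> r0=0x54
body[1] add  r1, r0, r4 -> r1=0x39
body[2] mov  r4, r0 -> r4=0x54
body[3] add  r5, r3, #8 -> r5=0xe7
body[4] mov  r2, #0x9d -> r2=0x9d
body[5] add  r2, r5, r2 -> r2=0x84
epilogue: pop r4=0xe5, sp=0xdf
epilogue: pop r2=0x8b, sp=0xe0
r0 is caller-saved -> body value

REG = 0x54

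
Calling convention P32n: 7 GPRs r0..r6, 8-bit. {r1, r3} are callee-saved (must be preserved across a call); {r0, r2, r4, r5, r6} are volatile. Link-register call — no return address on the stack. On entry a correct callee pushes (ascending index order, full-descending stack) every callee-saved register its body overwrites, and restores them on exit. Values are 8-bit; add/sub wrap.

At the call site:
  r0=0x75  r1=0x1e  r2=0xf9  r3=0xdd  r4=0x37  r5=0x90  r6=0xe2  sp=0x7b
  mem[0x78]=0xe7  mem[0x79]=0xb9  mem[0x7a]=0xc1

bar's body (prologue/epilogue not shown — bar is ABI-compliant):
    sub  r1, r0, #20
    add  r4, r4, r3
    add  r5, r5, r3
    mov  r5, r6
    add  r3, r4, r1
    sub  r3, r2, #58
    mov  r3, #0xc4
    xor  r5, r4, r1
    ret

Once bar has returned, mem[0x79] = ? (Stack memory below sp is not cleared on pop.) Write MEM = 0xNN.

MEM = 0xdd

prologue: push r1 -> mem[0x7a]=0x1e, sp=0x7a
prologue: push r3 -> mem[0x79]=0xdd, sp=0x79
body[0] sub  r1, r0, #20 -> r1=0x61
body[1] add  r4, r4, r3 -> r4=0x14
body[2] add  r5, r5, r3 -> r5=0x6d
body[3] mov  r5, r6 -> r5=0xe2
body[4] add  r3, r4, r1 -> r3=0x75
body[5] sub  r3, r2, #58 -> r3=0xbf
body[6] mov  r3, #0xc4 -> r3=0xc4
body[7] xor  r5, r4, r1 -> r5=0x75
epilogue: pop r3=0xdd, sp=0x7a
epilogue: pop r1=0x1e, sp=0x7b
prologue pushed ['r1', 'r3'] at ['0x7a', '0x79']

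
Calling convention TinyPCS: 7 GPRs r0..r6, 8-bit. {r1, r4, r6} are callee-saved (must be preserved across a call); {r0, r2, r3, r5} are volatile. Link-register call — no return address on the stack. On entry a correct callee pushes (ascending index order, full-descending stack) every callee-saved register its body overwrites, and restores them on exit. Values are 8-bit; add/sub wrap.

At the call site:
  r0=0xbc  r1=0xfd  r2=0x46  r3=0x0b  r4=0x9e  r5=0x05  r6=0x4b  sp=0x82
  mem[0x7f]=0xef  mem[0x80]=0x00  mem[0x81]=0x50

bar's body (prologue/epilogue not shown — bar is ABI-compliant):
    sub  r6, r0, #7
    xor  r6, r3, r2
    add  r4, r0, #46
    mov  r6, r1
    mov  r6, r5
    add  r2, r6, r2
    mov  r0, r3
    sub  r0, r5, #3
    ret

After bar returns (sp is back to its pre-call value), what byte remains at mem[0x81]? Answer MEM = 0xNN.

prologue: push r4 → mem[0x81]=0x9e, sp=0x81
prologue: push r6 → mem[0x80]=0x4b, sp=0x80
body[0] sub  r6, r0, #7 → r6=0xb5
body[1] xor  r6, r3, r2 → r6=0x4d
body[2] add  r4, r0, #46 → r4=0xea
body[3] mov  r6, r1 → r6=0xfd
body[4] mov  r6, r5 → r6=0x05
body[5] add  r2, r6, r2 → r2=0x4b
body[6] mov  r0, r3 → r0=0x0b
body[7] sub  r0, r5, #3 → r0=0x02
epilogue: pop r6=0x4b, sp=0x81
epilogue: pop r4=0x9e, sp=0x82
prologue pushed ['r4', 'r6'] at ['0x81', '0x80']

MEM = 0x9e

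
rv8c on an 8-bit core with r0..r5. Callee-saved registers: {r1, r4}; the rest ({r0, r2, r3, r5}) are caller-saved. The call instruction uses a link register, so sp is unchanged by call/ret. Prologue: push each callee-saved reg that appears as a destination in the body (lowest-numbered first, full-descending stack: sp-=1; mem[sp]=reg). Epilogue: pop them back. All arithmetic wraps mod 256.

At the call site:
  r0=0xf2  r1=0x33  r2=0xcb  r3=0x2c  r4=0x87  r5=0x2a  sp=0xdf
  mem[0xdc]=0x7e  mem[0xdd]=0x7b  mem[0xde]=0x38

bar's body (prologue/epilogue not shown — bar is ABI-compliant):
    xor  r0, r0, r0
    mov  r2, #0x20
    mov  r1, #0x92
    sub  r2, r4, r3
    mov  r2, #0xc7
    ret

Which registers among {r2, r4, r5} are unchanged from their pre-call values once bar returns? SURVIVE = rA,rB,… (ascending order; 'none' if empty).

SURVIVE = r4,r5

prologue: push r1 → mem[0xde]=0x33, sp=0xde
body[0] xor  r0, r0, r0 → r0=0x00
body[1] mov  r2, #0x20 → r2=0x20
body[2] mov  r1, #0x92 → r1=0x92
body[3] sub  r2, r4, r3 → r2=0x5b
body[4] mov  r2, #0xc7 → r2=0xc7
epilogue: pop r1=0x33, sp=0xdf
r2: caller-saved, written=True
r4: callee-saved, written=False
r5: caller-saved, written=False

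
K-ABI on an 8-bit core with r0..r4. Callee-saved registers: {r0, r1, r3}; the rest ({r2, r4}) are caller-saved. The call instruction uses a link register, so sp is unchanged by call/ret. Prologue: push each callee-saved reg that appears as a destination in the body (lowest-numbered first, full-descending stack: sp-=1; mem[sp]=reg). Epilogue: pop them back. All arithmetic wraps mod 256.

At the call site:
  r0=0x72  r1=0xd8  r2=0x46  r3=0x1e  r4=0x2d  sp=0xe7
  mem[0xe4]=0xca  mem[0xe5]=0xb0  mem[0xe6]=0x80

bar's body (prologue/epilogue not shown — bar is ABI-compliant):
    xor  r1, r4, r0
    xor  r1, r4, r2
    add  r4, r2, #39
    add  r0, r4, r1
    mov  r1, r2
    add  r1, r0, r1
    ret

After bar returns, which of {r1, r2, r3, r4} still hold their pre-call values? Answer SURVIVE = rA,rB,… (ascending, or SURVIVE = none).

prologue: push r0 → mem[0xe6]=0x72, sp=0xe6
prologue: push r1 → mem[0xe5]=0xd8, sp=0xe5
body[0] xor  r1, r4, r0 → r1=0x5f
body[1] xor  r1, r4, r2 → r1=0x6b
body[2] add  r4, r2, #39 → r4=0x6d
body[3] add  r0, r4, r1 → r0=0xd8
body[4] mov  r1, r2 → r1=0x46
body[5] add  r1, r0, r1 → r1=0x1e
epilogue: pop r1=0xd8, sp=0xe6
epilogue: pop r0=0x72, sp=0xe7
r1: callee-saved, written=True
r2: caller-saved, written=False
r3: callee-saved, written=False
r4: caller-saved, written=True

SURVIVE = r1,r2,r3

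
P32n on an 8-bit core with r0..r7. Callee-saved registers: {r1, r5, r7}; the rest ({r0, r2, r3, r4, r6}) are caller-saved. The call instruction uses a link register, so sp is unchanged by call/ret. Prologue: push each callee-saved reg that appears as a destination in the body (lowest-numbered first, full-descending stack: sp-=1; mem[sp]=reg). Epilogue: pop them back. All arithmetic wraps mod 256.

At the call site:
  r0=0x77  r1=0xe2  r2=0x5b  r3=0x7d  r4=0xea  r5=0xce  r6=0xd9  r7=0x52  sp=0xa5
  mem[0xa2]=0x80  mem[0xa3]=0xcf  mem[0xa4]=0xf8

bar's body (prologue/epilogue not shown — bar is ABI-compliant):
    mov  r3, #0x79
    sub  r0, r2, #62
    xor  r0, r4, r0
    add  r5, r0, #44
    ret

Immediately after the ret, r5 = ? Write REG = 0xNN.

prologue: push r5 -> mem[0xa4]=0xce, sp=0xa4
body[0] mov  r3, #0x79 -> r3=0x79
body[1] sub  r0, r2, #62 -> r0=0x1d
body[2] xor  r0, r4, r0 -> r0=0xf7
body[3] add  r5, r0, #44 -> r5=0x23
epilogue: pop r5=0xce, sp=0xa5
r5 is callee-saved -> restored

REG = 0xce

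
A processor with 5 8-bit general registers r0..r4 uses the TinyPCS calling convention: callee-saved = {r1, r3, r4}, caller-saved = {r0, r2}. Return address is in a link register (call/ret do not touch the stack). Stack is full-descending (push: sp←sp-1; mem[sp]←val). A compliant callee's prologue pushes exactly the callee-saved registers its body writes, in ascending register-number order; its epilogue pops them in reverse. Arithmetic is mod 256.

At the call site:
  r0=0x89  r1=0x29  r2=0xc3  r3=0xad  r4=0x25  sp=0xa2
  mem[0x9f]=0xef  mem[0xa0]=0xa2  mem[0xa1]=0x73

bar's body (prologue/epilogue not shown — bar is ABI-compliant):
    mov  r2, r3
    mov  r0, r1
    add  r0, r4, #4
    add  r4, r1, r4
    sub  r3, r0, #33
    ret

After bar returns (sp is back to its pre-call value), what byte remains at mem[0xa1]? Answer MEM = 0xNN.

prologue: push r3 -> mem[0xa1]=0xad, sp=0xa1
prologue: push r4 -> mem[0xa0]=0x25, sp=0xa0
body[0] mov  r2, r3 -> r2=0xad
body[1] mov  r0, r1 -> r0=0x29
body[2] add  r0, r4, #4 -> r0=0x29
body[3] add  r4, r1, r4 -> r4=0x4e
body[4] sub  r3, r0, #33 -> r3=0x08
epilogue: pop r4=0x25, sp=0xa1
epilogue: pop r3=0xad, sp=0xa2
prologue pushed ['r3', 'r4'] at ['0xa1', '0xa0']

MEM = 0xad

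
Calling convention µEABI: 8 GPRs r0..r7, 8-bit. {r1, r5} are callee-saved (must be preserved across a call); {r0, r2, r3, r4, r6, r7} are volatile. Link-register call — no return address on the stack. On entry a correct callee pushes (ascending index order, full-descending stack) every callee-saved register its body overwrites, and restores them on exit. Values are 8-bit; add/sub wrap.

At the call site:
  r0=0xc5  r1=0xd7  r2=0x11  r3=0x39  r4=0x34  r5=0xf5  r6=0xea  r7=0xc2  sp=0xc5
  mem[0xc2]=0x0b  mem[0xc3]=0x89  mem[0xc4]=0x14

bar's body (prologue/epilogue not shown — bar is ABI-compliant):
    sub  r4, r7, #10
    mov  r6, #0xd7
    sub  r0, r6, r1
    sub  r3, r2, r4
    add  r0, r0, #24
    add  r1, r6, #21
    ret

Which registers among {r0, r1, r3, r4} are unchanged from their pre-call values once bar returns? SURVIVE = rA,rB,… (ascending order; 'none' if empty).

SURVIVE = r1

prologue: push r1 → mem[0xc4]=0xd7, sp=0xc4
body[0] sub  r4, r7, #10 → r4=0xb8
body[1] mov  r6, #0xd7 → r6=0xd7
body[2] sub  r0, r6, r1 → r0=0x00
body[3] sub  r3, r2, r4 → r3=0x59
body[4] add  r0, r0, #24 → r0=0x18
body[5] add  r1, r6, #21 → r1=0xec
epilogue: pop r1=0xd7, sp=0xc5
r0: caller-saved, written=True
r1: callee-saved, written=True
r3: caller-saved, written=True
r4: caller-saved, written=True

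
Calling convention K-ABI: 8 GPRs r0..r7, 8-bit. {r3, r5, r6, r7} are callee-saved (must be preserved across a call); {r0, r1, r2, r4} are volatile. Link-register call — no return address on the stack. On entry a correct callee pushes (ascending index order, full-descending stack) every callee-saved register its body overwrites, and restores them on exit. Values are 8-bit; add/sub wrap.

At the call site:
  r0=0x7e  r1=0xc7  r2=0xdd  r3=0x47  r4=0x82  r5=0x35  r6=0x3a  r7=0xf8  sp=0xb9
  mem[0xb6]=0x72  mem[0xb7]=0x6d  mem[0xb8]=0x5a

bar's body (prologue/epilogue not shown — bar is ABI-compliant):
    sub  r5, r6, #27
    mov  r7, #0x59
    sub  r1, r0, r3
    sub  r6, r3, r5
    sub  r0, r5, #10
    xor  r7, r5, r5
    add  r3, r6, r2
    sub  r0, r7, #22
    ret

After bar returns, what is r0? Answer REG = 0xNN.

REG = 0xea

prologue: push r3 → mem[0xb8]=0x47, sp=0xb8
prologue: push r5 → mem[0xb7]=0x35, sp=0xb7
prologue: push r6 → mem[0xb6]=0x3a, sp=0xb6
prologue: push r7 → mem[0xb5]=0xf8, sp=0xb5
body[0] sub  r5, r6, #27 → r5=0x1f
body[1] mov  r7, #0x59 → r7=0x59
body[2] sub  r1, r0, r3 → r1=0x37
body[3] sub  r6, r3, r5 → r6=0x28
body[4] sub  r0, r5, #10 → r0=0x15
body[5] xor  r7, r5, r5 → r7=0x00
body[6] add  r3, r6, r2 → r3=0x05
body[7] sub  r0, r7, #22 → r0=0xea
epilogue: pop r7=0xf8, sp=0xb6
epilogue: pop r6=0x3a, sp=0xb7
epilogue: pop r5=0x35, sp=0xb8
epilogue: pop r3=0x47, sp=0xb9
r0 is caller-saved → body value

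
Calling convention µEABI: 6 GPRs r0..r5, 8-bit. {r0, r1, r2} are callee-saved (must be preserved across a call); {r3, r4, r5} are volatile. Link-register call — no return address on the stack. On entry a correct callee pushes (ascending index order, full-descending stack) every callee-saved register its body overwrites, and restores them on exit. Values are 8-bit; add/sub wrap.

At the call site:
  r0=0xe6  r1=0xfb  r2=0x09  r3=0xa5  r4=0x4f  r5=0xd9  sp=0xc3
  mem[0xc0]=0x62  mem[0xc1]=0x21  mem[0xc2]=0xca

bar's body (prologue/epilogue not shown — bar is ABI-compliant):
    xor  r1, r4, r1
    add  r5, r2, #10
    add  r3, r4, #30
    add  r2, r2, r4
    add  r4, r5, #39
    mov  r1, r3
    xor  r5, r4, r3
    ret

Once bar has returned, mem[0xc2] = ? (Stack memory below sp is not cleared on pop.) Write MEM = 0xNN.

prologue: push r1 -> mem[0xc2]=0xfb, sp=0xc2
prologue: push r2 -> mem[0xc1]=0x09, sp=0xc1
body[0] xor  r1, r4, r1 -> r1=0xb4
body[1] add  r5, r2, #10 -> r5=0x13
body[2] add  r3, r4, #30 -> r3=0x6d
body[3] add  r2, r2, r4 -> r2=0x58
body[4] add  r4, r5, #39 -> r4=0x3a
body[5] mov  r1, r3 -> r1=0x6d
body[6] xor  r5, r4, r3 -> r5=0x57
epilogue: pop r2=0x09, sp=0xc2
epilogue: pop r1=0xfb, sp=0xc3
prologue pushed ['r1', 'r2'] at ['0xc2', '0xc1']

MEM = 0xfb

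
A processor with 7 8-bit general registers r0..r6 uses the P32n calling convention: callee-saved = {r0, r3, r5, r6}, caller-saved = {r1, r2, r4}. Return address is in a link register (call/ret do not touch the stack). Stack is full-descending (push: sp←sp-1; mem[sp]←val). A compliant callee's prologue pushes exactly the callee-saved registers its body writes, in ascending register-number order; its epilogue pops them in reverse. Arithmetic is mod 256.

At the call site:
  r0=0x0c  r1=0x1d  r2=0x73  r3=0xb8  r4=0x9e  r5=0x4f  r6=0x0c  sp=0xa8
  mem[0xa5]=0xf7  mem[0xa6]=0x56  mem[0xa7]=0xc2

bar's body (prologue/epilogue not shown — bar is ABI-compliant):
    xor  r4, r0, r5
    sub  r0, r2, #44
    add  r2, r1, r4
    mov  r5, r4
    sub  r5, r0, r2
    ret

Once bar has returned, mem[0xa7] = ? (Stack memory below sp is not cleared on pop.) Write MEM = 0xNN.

prologue: push r0 → mem[0xa7]=0x0c, sp=0xa7
prologue: push r5 → mem[0xa6]=0x4f, sp=0xa6
body[0] xor  r4, r0, r5 → r4=0x43
body[1] sub  r0, r2, #44 → r0=0x47
body[2] add  r2, r1, r4 → r2=0x60
body[3] mov  r5, r4 → r5=0x43
body[4] sub  r5, r0, r2 → r5=0xe7
epilogue: pop r5=0x4f, sp=0xa7
epilogue: pop r0=0x0c, sp=0xa8
prologue pushed ['r0', 'r5'] at ['0xa7', '0xa6']

MEM = 0x0c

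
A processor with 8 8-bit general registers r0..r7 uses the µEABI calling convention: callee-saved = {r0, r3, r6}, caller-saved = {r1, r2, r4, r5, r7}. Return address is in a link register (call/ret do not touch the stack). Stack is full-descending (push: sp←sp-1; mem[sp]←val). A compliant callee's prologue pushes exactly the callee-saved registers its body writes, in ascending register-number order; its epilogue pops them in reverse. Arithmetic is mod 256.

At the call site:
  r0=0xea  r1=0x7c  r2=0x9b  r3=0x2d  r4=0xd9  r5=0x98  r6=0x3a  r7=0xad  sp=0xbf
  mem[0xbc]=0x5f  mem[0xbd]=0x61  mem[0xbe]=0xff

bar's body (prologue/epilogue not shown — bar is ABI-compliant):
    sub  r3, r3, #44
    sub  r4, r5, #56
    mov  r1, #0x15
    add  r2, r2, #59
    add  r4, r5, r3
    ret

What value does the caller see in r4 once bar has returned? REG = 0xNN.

REG = 0x99

prologue: push r3 -> mem[0xbe]=0x2d, sp=0xbe
body[0] sub  r3, r3, #44 -> r3=0x01
body[1] sub  r4, r5, #56 -> r4=0x60
body[2] mov  r1, #0x15 -> r1=0x15
body[3] add  r2, r2, #59 -> r2=0xd6
body[4] add  r4, r5, r3 -> r4=0x99
epilogue: pop r3=0x2d, sp=0xbf
r4 is caller-saved -> body value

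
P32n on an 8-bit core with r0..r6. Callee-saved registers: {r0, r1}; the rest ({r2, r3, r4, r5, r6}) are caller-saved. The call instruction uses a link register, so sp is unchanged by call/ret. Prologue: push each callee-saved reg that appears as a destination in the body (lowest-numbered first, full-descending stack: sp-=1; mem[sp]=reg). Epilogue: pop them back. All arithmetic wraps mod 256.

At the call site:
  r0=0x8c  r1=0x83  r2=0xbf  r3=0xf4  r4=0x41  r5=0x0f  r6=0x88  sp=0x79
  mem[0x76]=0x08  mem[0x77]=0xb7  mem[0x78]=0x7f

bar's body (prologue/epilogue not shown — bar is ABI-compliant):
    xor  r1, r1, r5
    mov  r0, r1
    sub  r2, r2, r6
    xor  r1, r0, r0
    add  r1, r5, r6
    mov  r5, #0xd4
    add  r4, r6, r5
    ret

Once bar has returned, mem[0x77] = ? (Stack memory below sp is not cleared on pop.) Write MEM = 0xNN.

prologue: push r0 -> mem[0x78]=0x8c, sp=0x78
prologue: push r1 -> mem[0x77]=0x83, sp=0x77
body[0] xor  r1, r1, r5 -> r1=0x8c
body[1] mov  r0, r1 -> r0=0x8c
body[2] sub  r2, r2, r6 -> r2=0x37
body[3] xor  r1, r0, r0 -> r1=0x00
body[4] add  r1, r5, r6 -> r1=0x97
body[5] mov  r5, #0xd4 -> r5=0xd4
body[6] add  r4, r6, r5 -> r4=0x5c
epilogue: pop r1=0x83, sp=0x78
epilogue: pop r0=0x8c, sp=0x79
prologue pushed ['r0', 'r1'] at ['0x78', '0x77']

MEM = 0x83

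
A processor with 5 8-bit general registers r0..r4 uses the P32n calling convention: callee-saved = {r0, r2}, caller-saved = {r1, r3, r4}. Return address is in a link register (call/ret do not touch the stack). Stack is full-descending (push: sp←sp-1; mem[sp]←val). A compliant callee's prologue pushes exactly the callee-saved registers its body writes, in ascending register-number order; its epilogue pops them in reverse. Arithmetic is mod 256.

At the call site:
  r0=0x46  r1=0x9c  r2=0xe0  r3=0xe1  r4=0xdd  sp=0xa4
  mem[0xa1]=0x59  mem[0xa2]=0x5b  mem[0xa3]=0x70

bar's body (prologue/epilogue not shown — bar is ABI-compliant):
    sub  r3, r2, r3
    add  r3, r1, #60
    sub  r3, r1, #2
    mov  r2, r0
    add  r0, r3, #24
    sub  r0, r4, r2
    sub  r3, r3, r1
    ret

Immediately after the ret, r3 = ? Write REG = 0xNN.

REG = 0xfe

prologue: push r0 → mem[0xa3]=0x46, sp=0xa3
prologue: push r2 → mem[0xa2]=0xe0, sp=0xa2
body[0] sub  r3, r2, r3 → r3=0xff
body[1] add  r3, r1, #60 → r3=0xd8
body[2] sub  r3, r1, #2 → r3=0x9a
body[3] mov  r2, r0 → r2=0x46
body[4] add  r0, r3, #24 → r0=0xb2
body[5] sub  r0, r4, r2 → r0=0x97
body[6] sub  r3, r3, r1 → r3=0xfe
epilogue: pop r2=0xe0, sp=0xa3
epilogue: pop r0=0x46, sp=0xa4
r3 is caller-saved → body value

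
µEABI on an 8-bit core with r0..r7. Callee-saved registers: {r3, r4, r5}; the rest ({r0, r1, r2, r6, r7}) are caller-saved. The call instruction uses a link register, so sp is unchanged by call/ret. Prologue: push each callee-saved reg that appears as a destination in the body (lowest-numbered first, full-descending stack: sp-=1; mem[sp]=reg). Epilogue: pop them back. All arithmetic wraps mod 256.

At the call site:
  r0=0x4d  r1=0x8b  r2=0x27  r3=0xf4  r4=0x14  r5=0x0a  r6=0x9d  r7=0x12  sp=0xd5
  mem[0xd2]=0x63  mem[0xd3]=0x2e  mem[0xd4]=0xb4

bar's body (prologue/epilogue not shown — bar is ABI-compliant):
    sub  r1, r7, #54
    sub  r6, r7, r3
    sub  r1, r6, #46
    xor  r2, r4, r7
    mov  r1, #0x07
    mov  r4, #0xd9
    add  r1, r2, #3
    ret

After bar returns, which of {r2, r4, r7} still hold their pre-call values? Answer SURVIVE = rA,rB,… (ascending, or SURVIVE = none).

prologue: push r4 -> mem[0xd4]=0x14, sp=0xd4
body[0] sub  r1, r7, #54 -> r1=0xdc
body[1] sub  r6, r7, r3 -> r6=0x1e
body[2] sub  r1, r6, #46 -> r1=0xf0
body[3] xor  r2, r4, r7 -> r2=0x06
body[4] mov  r1, #0x07 -> r1=0x07
body[5] mov  r4, #0xd9 -> r4=0xd9
body[6] add  r1, r2, #3 -> r1=0x09
epilogue: pop r4=0x14, sp=0xd5
r2: caller-saved, written=True
r4: callee-saved, written=True
r7: caller-saved, written=False

SURVIVE = r4,r7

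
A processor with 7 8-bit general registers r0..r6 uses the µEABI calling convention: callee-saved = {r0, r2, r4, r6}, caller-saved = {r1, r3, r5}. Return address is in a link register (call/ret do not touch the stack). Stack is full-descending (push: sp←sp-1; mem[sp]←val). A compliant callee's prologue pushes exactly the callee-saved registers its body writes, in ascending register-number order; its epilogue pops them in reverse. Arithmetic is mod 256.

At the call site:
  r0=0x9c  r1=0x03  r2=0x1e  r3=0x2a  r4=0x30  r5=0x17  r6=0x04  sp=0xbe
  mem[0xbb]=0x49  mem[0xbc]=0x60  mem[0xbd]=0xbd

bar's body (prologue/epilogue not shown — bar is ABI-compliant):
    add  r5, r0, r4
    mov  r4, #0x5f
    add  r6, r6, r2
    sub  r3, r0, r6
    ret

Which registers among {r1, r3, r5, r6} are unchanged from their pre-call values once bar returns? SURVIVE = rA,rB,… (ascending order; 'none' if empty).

SURVIVE = r1,r6

prologue: push r4 → mem[0xbd]=0x30, sp=0xbd
prologue: push r6 → mem[0xbc]=0x04, sp=0xbc
body[0] add  r5, r0, r4 → r5=0xcc
body[1] mov  r4, #0x5f → r4=0x5f
body[2] add  r6, r6, r2 → r6=0x22
body[3] sub  r3, r0, r6 → r3=0x7a
epilogue: pop r6=0x04, sp=0xbd
epilogue: pop r4=0x30, sp=0xbe
r1: caller-saved, written=False
r3: caller-saved, written=True
r5: caller-saved, written=True
r6: callee-saved, written=True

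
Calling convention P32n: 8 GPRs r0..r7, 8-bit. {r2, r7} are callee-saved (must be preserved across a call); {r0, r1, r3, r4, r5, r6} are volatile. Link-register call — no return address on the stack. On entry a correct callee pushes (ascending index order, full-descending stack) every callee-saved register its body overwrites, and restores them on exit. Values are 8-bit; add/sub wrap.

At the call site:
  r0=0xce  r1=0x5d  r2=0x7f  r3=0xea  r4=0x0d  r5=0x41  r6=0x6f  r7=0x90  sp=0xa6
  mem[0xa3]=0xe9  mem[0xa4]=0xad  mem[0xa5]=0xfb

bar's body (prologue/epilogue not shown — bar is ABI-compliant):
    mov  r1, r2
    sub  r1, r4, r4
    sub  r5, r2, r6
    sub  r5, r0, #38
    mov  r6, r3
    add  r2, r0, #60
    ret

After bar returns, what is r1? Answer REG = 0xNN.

REG = 0x00

prologue: push r2 → mem[0xa5]=0x7f, sp=0xa5
body[0] mov  r1, r2 → r1=0x7f
body[1] sub  r1, r4, r4 → r1=0x00
body[2] sub  r5, r2, r6 → r5=0x10
body[3] sub  r5, r0, #38 → r5=0xa8
body[4] mov  r6, r3 → r6=0xea
body[5] add  r2, r0, #60 → r2=0x0a
epilogue: pop r2=0x7f, sp=0xa6
r1 is caller-saved → body value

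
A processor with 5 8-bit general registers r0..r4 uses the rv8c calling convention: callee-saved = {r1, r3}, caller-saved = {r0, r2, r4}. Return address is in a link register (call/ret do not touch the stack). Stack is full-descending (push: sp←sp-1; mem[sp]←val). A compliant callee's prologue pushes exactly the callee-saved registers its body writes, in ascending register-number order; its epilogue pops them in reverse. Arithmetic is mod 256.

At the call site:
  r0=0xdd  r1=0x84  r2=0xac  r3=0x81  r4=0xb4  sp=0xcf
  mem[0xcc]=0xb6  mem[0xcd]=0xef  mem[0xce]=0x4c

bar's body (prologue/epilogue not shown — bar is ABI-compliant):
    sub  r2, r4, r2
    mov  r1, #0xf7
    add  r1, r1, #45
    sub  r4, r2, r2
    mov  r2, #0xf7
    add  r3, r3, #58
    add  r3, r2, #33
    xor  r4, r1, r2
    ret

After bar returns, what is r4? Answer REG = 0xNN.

prologue: push r1 → mem[0xce]=0x84, sp=0xce
prologue: push r3 → mem[0xcd]=0x81, sp=0xcd
body[0] sub  r2, r4, r2 → r2=0x08
body[1] mov  r1, #0xf7 → r1=0xf7
body[2] add  r1, r1, #45 → r1=0x24
body[3] sub  r4, r2, r2 → r4=0x00
body[4] mov  r2, #0xf7 → r2=0xf7
body[5] add  r3, r3, #58 → r3=0xbb
body[6] add  r3, r2, #33 → r3=0x18
body[7] xor  r4, r1, r2 → r4=0xd3
epilogue: pop r3=0x81, sp=0xce
epilogue: pop r1=0x84, sp=0xcf
r4 is caller-saved → body value

REG = 0xd3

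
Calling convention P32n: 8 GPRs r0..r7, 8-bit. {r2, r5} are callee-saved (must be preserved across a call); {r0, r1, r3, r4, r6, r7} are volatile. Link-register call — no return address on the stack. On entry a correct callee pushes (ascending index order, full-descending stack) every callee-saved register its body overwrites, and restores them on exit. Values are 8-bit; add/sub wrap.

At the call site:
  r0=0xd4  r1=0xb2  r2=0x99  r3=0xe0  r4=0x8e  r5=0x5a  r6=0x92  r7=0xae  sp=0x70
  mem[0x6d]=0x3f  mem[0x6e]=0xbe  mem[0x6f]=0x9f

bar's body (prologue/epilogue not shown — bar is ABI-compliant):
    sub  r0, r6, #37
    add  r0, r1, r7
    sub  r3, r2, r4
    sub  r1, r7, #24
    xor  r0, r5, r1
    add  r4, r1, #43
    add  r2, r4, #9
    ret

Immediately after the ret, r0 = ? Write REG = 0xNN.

REG = 0xcc

prologue: push r2 -> mem[0x6f]=0x99, sp=0x6f
body[0] sub  r0, r6, #37 -> r0=0x6d
body[1] add  r0, r1, r7 -> r0=0x60
body[2] sub  r3, r2, r4 -> r3=0x0b
body[3] sub  r1, r7, #24 -> r1=0x96
body[4] xor  r0, r5, r1 -> r0=0xcc
body[5] add  r4, r1, #43 -> r4=0xc1
body[6] add  r2, r4, #9 -> r2=0xca
epilogue: pop r2=0x99, sp=0x70
r0 is caller-saved -> body value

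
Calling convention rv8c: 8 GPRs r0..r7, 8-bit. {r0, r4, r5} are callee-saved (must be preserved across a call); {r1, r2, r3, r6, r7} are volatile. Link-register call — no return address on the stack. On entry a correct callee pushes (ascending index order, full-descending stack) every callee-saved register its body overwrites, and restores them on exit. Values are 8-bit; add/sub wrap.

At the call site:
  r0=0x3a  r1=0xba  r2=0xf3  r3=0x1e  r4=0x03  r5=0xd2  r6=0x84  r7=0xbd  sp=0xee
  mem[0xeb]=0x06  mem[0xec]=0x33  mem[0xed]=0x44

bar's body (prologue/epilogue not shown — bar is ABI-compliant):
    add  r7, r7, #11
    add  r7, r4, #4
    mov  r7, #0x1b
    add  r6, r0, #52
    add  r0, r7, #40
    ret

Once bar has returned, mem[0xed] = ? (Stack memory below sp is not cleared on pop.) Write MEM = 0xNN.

prologue: push r0 → mem[0xed]=0x3a, sp=0xed
body[0] add  r7, r7, #11 → r7=0xc8
body[1] add  r7, r4, #4 → r7=0x07
body[2] mov  r7, #0x1b → r7=0x1b
body[3] add  r6, r0, #52 → r6=0x6e
body[4] add  r0, r7, #40 → r0=0x43
epilogue: pop r0=0x3a, sp=0xee
prologue pushed ['r0'] at ['0xed']

MEM = 0x3a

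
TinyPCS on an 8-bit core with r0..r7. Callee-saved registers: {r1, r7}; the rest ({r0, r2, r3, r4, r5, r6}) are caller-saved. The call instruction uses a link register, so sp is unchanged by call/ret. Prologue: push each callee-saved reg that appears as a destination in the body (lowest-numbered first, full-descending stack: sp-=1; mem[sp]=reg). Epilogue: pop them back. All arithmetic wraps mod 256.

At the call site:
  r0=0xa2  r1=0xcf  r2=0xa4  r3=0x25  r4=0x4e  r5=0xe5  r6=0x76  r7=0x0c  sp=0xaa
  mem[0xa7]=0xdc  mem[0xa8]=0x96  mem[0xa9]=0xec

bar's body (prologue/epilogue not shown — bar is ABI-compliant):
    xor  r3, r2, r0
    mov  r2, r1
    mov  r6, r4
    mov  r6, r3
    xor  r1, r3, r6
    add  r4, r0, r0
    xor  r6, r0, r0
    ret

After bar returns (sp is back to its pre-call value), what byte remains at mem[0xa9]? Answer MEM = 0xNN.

prologue: push r1 -> mem[0xa9]=0xcf, sp=0xa9
body[0] xor  r3, r2, r0 -> r3=0x06
body[1] mov  r2, r1 -> r2=0xcf
body[2] mov  r6, r4 -> r6=0x4e
body[3] mov  r6, r3 -> r6=0x06
body[4] xor  r1, r3, r6 -> r1=0x00
body[5] add  r4, r0, r0 -> r4=0x44
body[6] xor  r6, r0, r0 -> r6=0x00
epilogue: pop r1=0xcf, sp=0xaa
prologue pushed ['r1'] at ['0xa9']

MEM = 0xcf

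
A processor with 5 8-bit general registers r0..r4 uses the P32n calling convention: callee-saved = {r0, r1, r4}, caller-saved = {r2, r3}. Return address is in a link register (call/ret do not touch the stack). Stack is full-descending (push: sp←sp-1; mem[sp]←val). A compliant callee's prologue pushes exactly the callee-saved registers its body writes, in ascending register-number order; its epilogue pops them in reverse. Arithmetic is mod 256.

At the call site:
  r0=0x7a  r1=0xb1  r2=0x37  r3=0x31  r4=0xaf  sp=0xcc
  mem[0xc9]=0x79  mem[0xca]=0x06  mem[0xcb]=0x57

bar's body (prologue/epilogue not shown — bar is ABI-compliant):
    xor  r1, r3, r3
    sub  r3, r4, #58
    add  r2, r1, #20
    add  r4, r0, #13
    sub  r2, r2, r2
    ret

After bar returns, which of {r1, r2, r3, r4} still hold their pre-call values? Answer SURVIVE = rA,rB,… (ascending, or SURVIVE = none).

prologue: push r1 → mem[0xcb]=0xb1, sp=0xcb
prologue: push r4 → mem[0xca]=0xaf, sp=0xca
body[0] xor  r1, r3, r3 → r1=0x00
body[1] sub  r3, r4, #58 → r3=0x75
body[2] add  r2, r1, #20 → r2=0x14
body[3] add  r4, r0, #13 → r4=0x87
body[4] sub  r2, r2, r2 → r2=0x00
epilogue: pop r4=0xaf, sp=0xcb
epilogue: pop r1=0xb1, sp=0xcc
r1: callee-saved, written=True
r2: caller-saved, written=True
r3: caller-saved, written=True
r4: callee-saved, written=True

SURVIVE = r1,r4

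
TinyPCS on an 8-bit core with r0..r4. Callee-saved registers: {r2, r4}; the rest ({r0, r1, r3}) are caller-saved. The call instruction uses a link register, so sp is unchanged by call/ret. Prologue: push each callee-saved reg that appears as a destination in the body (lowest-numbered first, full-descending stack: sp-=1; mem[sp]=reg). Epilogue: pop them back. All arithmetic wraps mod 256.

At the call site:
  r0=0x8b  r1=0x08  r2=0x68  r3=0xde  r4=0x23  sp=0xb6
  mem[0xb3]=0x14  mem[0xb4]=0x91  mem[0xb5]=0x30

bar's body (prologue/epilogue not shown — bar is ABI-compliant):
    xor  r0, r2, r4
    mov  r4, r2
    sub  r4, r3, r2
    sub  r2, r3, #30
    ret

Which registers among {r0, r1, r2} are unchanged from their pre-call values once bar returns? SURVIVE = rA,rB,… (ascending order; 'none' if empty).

SURVIVE = r1,r2

prologue: push r2 -> mem[0xb5]=0x68, sp=0xb5
prologue: push r4 -> mem[0xb4]=0x23, sp=0xb4
body[0] xor  r0, r2, r4 -> r0=0x4b
body[1] mov  r4, r2 -> r4=0x68
body[2] sub  r4, r3, r2 -> r4=0x76
body[3] sub  r2, r3, #30 -> r2=0xc0
epilogue: pop r4=0x23, sp=0xb5
epilogue: pop r2=0x68, sp=0xb6
r0: caller-saved, written=True
r1: caller-saved, written=False
r2: callee-saved, written=True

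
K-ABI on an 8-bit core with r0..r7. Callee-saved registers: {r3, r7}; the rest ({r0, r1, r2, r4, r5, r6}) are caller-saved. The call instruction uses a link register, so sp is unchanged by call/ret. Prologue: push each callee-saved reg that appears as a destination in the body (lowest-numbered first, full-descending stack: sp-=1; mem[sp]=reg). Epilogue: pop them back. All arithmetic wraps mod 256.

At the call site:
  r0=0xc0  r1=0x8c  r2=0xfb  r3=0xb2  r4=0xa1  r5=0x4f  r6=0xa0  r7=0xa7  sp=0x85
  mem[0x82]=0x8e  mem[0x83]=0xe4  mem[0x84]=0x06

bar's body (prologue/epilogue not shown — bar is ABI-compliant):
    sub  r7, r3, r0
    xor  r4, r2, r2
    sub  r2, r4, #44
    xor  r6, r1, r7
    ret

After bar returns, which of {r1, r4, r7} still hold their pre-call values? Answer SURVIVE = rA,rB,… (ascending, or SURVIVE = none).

SURVIVE = r1,r7

prologue: push r7 → mem[0x84]=0xa7, sp=0x84
body[0] sub  r7, r3, r0 → r7=0xf2
body[1] xor  r4, r2, r2 → r4=0x00
body[2] sub  r2, r4, #44 → r2=0xd4
body[3] xor  r6, r1, r7 → r6=0x7e
epilogue: pop r7=0xa7, sp=0x85
r1: caller-saved, written=False
r4: caller-saved, written=True
r7: callee-saved, written=True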